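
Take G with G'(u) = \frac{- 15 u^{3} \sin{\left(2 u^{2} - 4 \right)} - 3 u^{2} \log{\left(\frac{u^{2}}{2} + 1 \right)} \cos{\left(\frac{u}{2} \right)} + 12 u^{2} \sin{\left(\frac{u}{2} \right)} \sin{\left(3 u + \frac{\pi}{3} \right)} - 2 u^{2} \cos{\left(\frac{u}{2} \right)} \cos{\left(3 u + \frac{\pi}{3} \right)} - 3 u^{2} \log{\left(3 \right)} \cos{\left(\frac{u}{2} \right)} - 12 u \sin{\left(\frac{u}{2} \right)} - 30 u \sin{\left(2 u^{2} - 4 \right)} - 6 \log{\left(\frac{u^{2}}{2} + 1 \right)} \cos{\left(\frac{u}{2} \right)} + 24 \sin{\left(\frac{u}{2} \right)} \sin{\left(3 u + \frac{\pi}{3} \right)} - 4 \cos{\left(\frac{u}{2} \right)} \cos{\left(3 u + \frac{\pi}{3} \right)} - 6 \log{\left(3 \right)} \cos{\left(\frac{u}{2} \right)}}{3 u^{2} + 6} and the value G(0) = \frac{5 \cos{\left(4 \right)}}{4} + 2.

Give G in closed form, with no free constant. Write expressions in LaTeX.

G(u) = \frac{- 24 \log{\left(\frac{3 u^{2}}{2} + 3 \right)} \sin{\left(\frac{u}{2} \right)} - 16 \sin{\left(\frac{u}{2} \right)} \cos{\left(3 u + \frac{\pi}{3} \right)} + 15 \cos{\left(2 u^{2} - 4 \right)} + 24}{12}

The proposed G(u) is checked by its d/du: the result must match the given G'(u).
A general antiderivative is - \frac{2 \left(3 \log{\left(\frac{3 u^{2}}{2} + 3 \right)} + 2 \cos{\left(3 u + \frac{\pi}{3} \right)}\right) \sin{\left(\frac{u}{2} \right)}}{3} + \frac{5 \cos{\left(2 u^{2} - 4 \right)}}{4} + C.
The condition gives C = \frac{5 \cos{\left(4 \right)}}{4} + 2 - (\frac{5 \cos{\left(4 \right)}}{4}) = 2.
So G(u) = \frac{- 24 \log{\left(\frac{3 u^{2}}{2} + 3 \right)} \sin{\left(\frac{u}{2} \right)} - 16 \sin{\left(\frac{u}{2} \right)} \cos{\left(3 u + \frac{\pi}{3} \right)} + 15 \cos{\left(2 u^{2} - 4 \right)} + 24}{12}.
Check: d/du[\frac{- 24 \log{\left(\frac{3 u^{2}}{2} + 3 \right)} \sin{\left(\frac{u}{2} \right)} - 16 \sin{\left(\frac{u}{2} \right)} \cos{\left(3 u + \frac{\pi}{3} \right)} + 15 \cos{\left(2 u^{2} - 4 \right)} + 24}{12}] = \frac{- 15 u^{3} \sin{\left(2 u^{2} - 4 \right)} - 3 u^{2} \log{\left(\frac{u^{2}}{2} + 1 \right)} \cos{\left(\frac{u}{2} \right)} + 12 u^{2} \sin{\left(\frac{u}{2} \right)} \sin{\left(3 u + \frac{\pi}{3} \right)} - 2 u^{2} \cos{\left(\frac{u}{2} \right)} \cos{\left(3 u + \frac{\pi}{3} \right)} - 3 u^{2} \log{\left(3 \right)} \cos{\left(\frac{u}{2} \right)} - 12 u \sin{\left(\frac{u}{2} \right)} - 30 u \sin{\left(2 u^{2} - 4 \right)} - 6 \log{\left(\frac{u^{2}}{2} + 1 \right)} \cos{\left(\frac{u}{2} \right)} + 24 \sin{\left(\frac{u}{2} \right)} \sin{\left(3 u + \frac{\pi}{3} \right)} - 4 \cos{\left(\frac{u}{2} \right)} \cos{\left(3 u + \frac{\pi}{3} \right)} - 6 \log{\left(3 \right)} \cos{\left(\frac{u}{2} \right)}}{3 u^{2} + 6} = G'(u).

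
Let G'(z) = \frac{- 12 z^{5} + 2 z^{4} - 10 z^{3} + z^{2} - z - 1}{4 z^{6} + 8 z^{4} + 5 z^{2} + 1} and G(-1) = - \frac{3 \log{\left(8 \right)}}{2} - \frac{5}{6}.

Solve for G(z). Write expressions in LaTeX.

Recover the given G'(z) by differentiating a candidate G(z); any mismatch rules it out.
A general antiderivative is \frac{- z - \frac{1}{2}}{2 z^{2} + 1} - \frac{3 \log{\left(4 z^{2} + 4 \right)}}{2} + C.
The condition gives C = - \frac{3 \log{\left(8 \right)}}{2} - \frac{5}{6} - (\frac{1}{6} - \frac{3 \log{\left(8 \right)}}{2}) = -1.
So G(z) = \frac{- z - \frac{1}{2}}{2 z^{2} + 1} - \frac{3 \log{\left(4 z^{2} + 4 \right)}}{2} - 1.
Check: d/dz[\frac{- z - \frac{1}{2}}{2 z^{2} + 1} - \frac{3 \log{\left(4 z^{2} + 4 \right)}}{2} - 1] = \frac{- 12 z^{5} + 2 z^{4} - 10 z^{3} + z^{2} - z - 1}{4 z^{6} + 8 z^{4} + 5 z^{2} + 1} = G'(z).

G(z) = \frac{- z - \frac{1}{2}}{2 z^{2} + 1} - \frac{3 \log{\left(4 z^{2} + 4 \right)}}{2} - 1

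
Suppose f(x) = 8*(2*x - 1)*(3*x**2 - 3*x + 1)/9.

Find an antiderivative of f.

An antiderivative is F(x) = 4*x**4/3 - 8*x**3/3 + 20*x**2/9 - 8*x/9.

The substitution u = -x**2 + x - 1/3 works: f is exactly (dF/du)*(du/dx) for that inner function.
Check: d/dx[4*x**4/3 - 8*x**3/3 + 20*x**2/9 - 8*x/9] = 16*x**3/3 - 8*x**2 + 40*x/9 - 8/9, which equals f(x).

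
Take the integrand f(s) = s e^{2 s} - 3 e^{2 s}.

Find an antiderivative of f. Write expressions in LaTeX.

Recognize the product-rule pattern: f = u'v + uv' with u = \frac{s}{2} - \frac{7}{4}, v = e^{2 s}, so integration by parts undoes it.
Check: d/ds[\frac{\left(2 s - 7\right) e^{2 s}}{4}] = s e^{2 s} - 3 e^{2 s} = f(s).

An antiderivative is F(s) = \frac{\left(2 s - 7\right) e^{2 s}}{4}.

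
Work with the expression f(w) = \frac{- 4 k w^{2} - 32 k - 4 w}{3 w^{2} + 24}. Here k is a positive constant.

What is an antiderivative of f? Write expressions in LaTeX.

An antiderivative is F(w) = \frac{2 \left(- 2 k w - \log{\left(\frac{w^{2}}{2} + 4 \right)}\right)}{3}.

A candidate is checked by its d/dw: the result must match f(w).
Check: d/dw[\frac{2 \left(- 2 k w - \log{\left(\frac{w^{2}}{2} + 4 \right)}\right)}{3}] = \frac{- 4 k w^{2} - 32 k - 4 w}{3 w^{2} + 24} = f(w).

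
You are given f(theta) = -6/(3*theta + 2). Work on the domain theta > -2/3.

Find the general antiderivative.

Check any antiderivative F(theta) by computing F'(theta) and comparing it with f(theta).
Check: d/dtheta[-2*log(3*theta + 2)] = -6/(3*theta + 2) = f(theta).

F(theta) = -2*log(3*theta + 2) + C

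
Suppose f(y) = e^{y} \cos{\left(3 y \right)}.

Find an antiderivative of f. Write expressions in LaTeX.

An antiderivative is F(y) = \frac{3 e^{y} \sin{\left(3 y \right)}}{10} + \frac{e^{y} \cos{\left(3 y \right)}}{10}.

A candidate is checked by its d/dy: the result must match f(y).
Check: d/dy[\frac{3 e^{y} \sin{\left(3 y \right)}}{10} + \frac{e^{y} \cos{\left(3 y \right)}}{10}] = e^{y} \cos{\left(3 y \right)} = f(y).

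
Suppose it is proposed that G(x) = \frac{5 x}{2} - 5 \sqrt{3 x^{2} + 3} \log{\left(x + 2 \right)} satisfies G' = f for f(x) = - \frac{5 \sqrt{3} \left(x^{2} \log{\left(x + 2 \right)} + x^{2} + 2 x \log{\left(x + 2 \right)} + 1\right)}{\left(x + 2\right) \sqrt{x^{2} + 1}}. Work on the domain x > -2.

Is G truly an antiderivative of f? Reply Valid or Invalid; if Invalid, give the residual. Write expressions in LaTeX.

Invalid: d/dx[G] - f = \frac{5}{2}, which is not 0.

d/dx[G] = \frac{- 10 \sqrt{3} x^{2} \log{\left(x + 2 \right)} - 10 \sqrt{3} x^{2} + 5 x \sqrt{x^{2} + 1} - 20 \sqrt{3} x \log{\left(x + 2 \right)} + 10 \sqrt{x^{2} + 1} - 10 \sqrt{3}}{2 x \sqrt{x^{2} + 1} + 4 \sqrt{x^{2} + 1}}
d/dx[G] - f(x) = \frac{5}{2} != 0.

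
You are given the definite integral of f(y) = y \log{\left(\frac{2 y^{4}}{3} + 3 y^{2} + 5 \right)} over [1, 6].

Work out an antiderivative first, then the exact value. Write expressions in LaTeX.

An antiderivative F(y) passes only if d/dy[F] lands on f(y) exactly.
F(y) = \frac{4 y^{2} \log{\left(\frac{2 y^{4}}{3} + 3 y^{2} + 5 \right)} - 8 y^{2} + 9 \log{\left(y^{4} + \frac{9 y^{2}}{2} + \frac{15}{2} \right)} + 2 \sqrt{39} \operatorname{atan}{\left(\frac{4 \sqrt{39} y^{2}}{39} + \frac{3 \sqrt{39}}{13} \right)}}{8} is an antiderivative of f.
Check: d/dy[\frac{4 y^{2} \log{\left(\frac{2 y^{4}}{3} + 3 y^{2} + 5 \right)} - 8 y^{2} + 9 \log{\left(y^{4} + \frac{9 y^{2}}{2} + \frac{15}{2} \right)} + 2 \sqrt{39} \operatorname{atan}{\left(\frac{4 \sqrt{39} y^{2}}{39} + \frac{3 \sqrt{39}}{13} \right)}}{8}] = y \log{\left(\frac{2 y^{4}}{3} + 3 y^{2} + 5 \right)} = f(y).
F(6) = -36 + \frac{\sqrt{39} \operatorname{atan}{\left(\frac{51 \sqrt{39}}{13} \right)}}{4} + \frac{9 \log{\left(\frac{2931}{2} \right)}}{8} + 18 \log{\left(977 \right)}; F(1) = -1 + \frac{\log{\left(\frac{26}{3} \right)}}{2} + \frac{\sqrt{39} \operatorname{atan}{\left(\frac{\sqrt{39}}{3} \right)}}{4} + \frac{9 \log{\left(13 \right)}}{8}.
Integral = F(6) - F(1) = -35 - \frac{9 \log{\left(13 \right)}}{8} - \frac{\sqrt{39} \operatorname{atan}{\left(\frac{\sqrt{39}}{3} \right)}}{4} - \frac{\log{\left(\frac{26}{3} \right)}}{2} + \frac{\sqrt{39} \operatorname{atan}{\left(\frac{51 \sqrt{39}}{13} \right)}}{4} + \frac{9 \log{\left(\frac{2931}{2} \right)}}{8} + 18 \log{\left(977 \right)}.

Antiderivative: F(y) = \frac{4 y^{2} \log{\left(\frac{2 y^{4}}{3} + 3 y^{2} + 5 \right)} - 8 y^{2} + 9 \log{\left(y^{4} + \frac{9 y^{2}}{2} + \frac{15}{2} \right)} + 2 \sqrt{39} \operatorname{atan}{\left(\frac{4 \sqrt{39} y^{2}}{39} + \frac{3 \sqrt{39}}{13} \right)}}{8}; value = -35 - \frac{9 \log{\left(13 \right)}}{8} - \frac{\sqrt{39} \operatorname{atan}{\left(\frac{\sqrt{39}}{3} \right)}}{4} - \frac{\log{\left(\frac{26}{3} \right)}}{2} + \frac{\sqrt{39} \operatorname{atan}{\left(\frac{51 \sqrt{39}}{13} \right)}}{4} + \frac{9 \log{\left(\frac{2931}{2} \right)}}{8} + 18 \log{\left(977 \right)}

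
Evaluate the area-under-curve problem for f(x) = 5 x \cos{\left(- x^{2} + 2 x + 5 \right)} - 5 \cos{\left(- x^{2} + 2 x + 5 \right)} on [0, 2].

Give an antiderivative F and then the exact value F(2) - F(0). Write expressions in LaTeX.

The substitution u = - x^{2} + 2 x + 5 works: f is exactly (dF/du)*(du/dx) for that inner function.
F(x) = - \frac{5 \sin{\left(- x^{2} + 2 x + 5 \right)}}{2} is an antiderivative of f.
Check: d/dx[- \frac{5 \sin{\left(- x^{2} + 2 x + 5 \right)}}{2}] = 5 x \cos{\left(- x^{2} + 2 x + 5 \right)} - 5 \cos{\left(- x^{2} + 2 x + 5 \right)} = f(x).
F(2) = - \frac{5 \sin{\left(5 \right)}}{2}; F(0) = - \frac{5 \sin{\left(5 \right)}}{2}.
Integral = F(2) - F(0) = 0.

Antiderivative: F(x) = - \frac{5 \sin{\left(- x^{2} + 2 x + 5 \right)}}{2}; value = 0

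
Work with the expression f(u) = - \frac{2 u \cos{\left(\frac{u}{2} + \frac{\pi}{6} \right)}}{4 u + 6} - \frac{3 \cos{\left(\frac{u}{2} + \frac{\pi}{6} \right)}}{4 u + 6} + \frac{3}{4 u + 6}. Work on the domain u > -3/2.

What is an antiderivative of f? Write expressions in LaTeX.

An antiderivative is F(u) = \frac{3 \log{\left(2 u + 3 \right)} - 4 \sin{\left(\frac{u}{2} + \frac{\pi}{6} \right)}}{4}.

Integrate term by term and add the pieces.
Check: d/du[\frac{3 \log{\left(2 u + 3 \right)} - 4 \sin{\left(\frac{u}{2} + \frac{\pi}{6} \right)}}{4}] = \frac{- 2 u \cos{\left(\frac{u}{2} + \frac{\pi}{6} \right)} - 3 \cos{\left(\frac{u}{2} + \frac{\pi}{6} \right)} + 3}{4 u + 6}, which equals f(u).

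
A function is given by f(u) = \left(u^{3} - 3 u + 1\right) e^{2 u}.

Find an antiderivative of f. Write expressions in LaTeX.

An antiderivative is F(u) = \frac{\left(4 u^{3} - 6 u^{2} - 6 u + 7\right) e^{2 u}}{8}.

Recognize the product-rule pattern: f = v'r + vr' with v = \frac{u^{3}}{2} - \frac{3 u^{2}}{4} - \frac{3 u}{4} + \frac{7}{8}, r = e^{2 u}, so integration by parts undoes it.
Check: d/du[\frac{\left(4 u^{3} - 6 u^{2} - 6 u + 7\right) e^{2 u}}{8}] = u^{3} e^{2 u} - 3 u e^{2 u} + e^{2 u}, which equals f(u).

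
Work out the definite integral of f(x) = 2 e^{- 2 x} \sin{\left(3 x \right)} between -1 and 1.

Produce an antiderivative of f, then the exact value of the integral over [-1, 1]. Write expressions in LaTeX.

Antiderivative: F(x) = \frac{\left(- 4 \sin{\left(3 x \right)} - 6 \cos{\left(3 x \right)}\right) e^{- 2 x}}{13}; value = \frac{6 e^{2} \cos{\left(3 \right)}}{13} - \frac{4 e^{2} \sin{\left(3 \right)}}{13} - \frac{4 \sin{\left(3 \right)}}{13 e^{2}} - \frac{6 \cos{\left(3 \right)}}{13 e^{2}}

Whatever form F(x) takes, F'(x) = f(x) is non-negotiable.
F(x) = \frac{\left(- 4 \sin{\left(3 x \right)} - 6 \cos{\left(3 x \right)}\right) e^{- 2 x}}{13} is an antiderivative of f.
Check: d/dx[\frac{\left(- 4 \sin{\left(3 x \right)} - 6 \cos{\left(3 x \right)}\right) e^{- 2 x}}{13}] = 2 e^{- 2 x} \sin{\left(3 x \right)} = f(x).
F(1) = - \frac{4 \sin{\left(3 \right)}}{13 e^{2}} - \frac{6 \cos{\left(3 \right)}}{13 e^{2}}; F(-1) = \frac{4 e^{2} \sin{\left(3 \right)}}{13} - \frac{6 e^{2} \cos{\left(3 \right)}}{13}.
Integral = F(1) - F(-1) = \frac{6 e^{2} \cos{\left(3 \right)}}{13} - \frac{4 e^{2} \sin{\left(3 \right)}}{13} - \frac{4 \sin{\left(3 \right)}}{13 e^{2}} - \frac{6 \cos{\left(3 \right)}}{13 e^{2}}.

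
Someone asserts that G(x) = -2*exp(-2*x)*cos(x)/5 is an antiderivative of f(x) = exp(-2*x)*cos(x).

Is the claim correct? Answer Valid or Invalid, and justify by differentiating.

Invalid: d/dx[G] - f = (2*sin(x) - cos(x))*exp(-2*x)/5, which is not 0.

d/dx[G] = (2*sin(x) + 4*cos(x))*exp(-2*x)/5
d/dx[G] - f(x) = (2*sin(x) - cos(x))*exp(-2*x)/5 != 0.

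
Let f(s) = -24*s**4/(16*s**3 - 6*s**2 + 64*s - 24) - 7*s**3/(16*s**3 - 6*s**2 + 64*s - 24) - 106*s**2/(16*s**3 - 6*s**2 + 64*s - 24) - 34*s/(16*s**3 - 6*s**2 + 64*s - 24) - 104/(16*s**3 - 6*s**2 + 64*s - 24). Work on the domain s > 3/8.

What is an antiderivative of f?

Integrate term by term and add the pieces.
Check: d/ds[-(3*s**2 + 4*s + 8*log(4*s - 3/2) - 2*log(s**2/2 + 2) + 10)/4] = (-24*s**4 - 7*s**3 - 106*s**2 - 34*s - 104)/(16*s**3 - 6*s**2 + 64*s - 24), which equals f(s).

An antiderivative is F(s) = -(3*s**2 + 4*s + 8*log(4*s - 3/2) - 2*log(s**2/2 + 2) + 10)/4.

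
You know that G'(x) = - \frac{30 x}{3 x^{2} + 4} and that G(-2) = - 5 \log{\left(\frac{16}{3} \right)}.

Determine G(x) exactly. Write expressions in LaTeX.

The substitution u = x^{2} + \frac{4}{3} works: G'(x) is exactly (dG/du)*(du/dx) for that inner function.
A general antiderivative is - 5 \log{\left(x^{2} + \frac{4}{3} \right)} + C.
The condition gives C = - 5 \log{\left(\frac{16}{3} \right)} - (- 5 \log{\left(\frac{16}{3} \right)}) = 0.
So G(x) = - 5 \log{\left(x^{2} + \frac{4}{3} \right)}.
Check: d/dx[- 5 \log{\left(x^{2} + \frac{4}{3} \right)}] = - \frac{30 x}{3 x^{2} + 4} = G'(x).

G(x) = - 5 \log{\left(x^{2} + \frac{4}{3} \right)}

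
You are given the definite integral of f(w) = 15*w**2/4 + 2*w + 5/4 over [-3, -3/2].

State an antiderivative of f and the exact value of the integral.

Antiderivative: F(w) = 5*w**3/4 + w**2 + 5*w/4; value = 789/32

The integrand splits into summands that can be handled one at a time.
F(w) = 5*w**3/4 + w**2 + 5*w/4 is an antiderivative of f.
Check: d/dw[5*w**3/4 + w**2 + 5*w/4] = 15*w**2/4 + 2*w + 5/4 = f(w).
F(-3/2) = -123/32; F(-3) = -57/2.
Integral = F(-3/2) - F(-3) = 789/32.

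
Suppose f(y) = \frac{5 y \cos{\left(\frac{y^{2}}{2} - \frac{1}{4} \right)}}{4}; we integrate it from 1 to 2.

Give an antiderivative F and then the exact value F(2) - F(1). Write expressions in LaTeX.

f matches the chain-rule pattern g'(h)*h' with inner function h(y) = \frac{y^{2}}{2} - \frac{1}{4}; substituting u = h(y) collapses the integral.
F(y) = \frac{5 \sin{\left(\frac{y^{2}}{2} - \frac{1}{4} \right)}}{4} is an antiderivative of f.
Check: d/dy[\frac{5 \sin{\left(\frac{y^{2}}{2} - \frac{1}{4} \right)}}{4}] = \frac{5 y \cos{\left(\frac{y^{2}}{2} - \frac{1}{4} \right)}}{4} = f(y).
F(2) = \frac{5 \sin{\left(\frac{7}{4} \right)}}{4}; F(1) = \frac{5 \sin{\left(\frac{1}{4} \right)}}{4}.
Integral = F(2) - F(1) = - \frac{5 \sin{\left(\frac{1}{4} \right)}}{4} + \frac{5 \sin{\left(\frac{7}{4} \right)}}{4}.

Antiderivative: F(y) = \frac{5 \sin{\left(\frac{y^{2}}{2} - \frac{1}{4} \right)}}{4}; value = - \frac{5 \sin{\left(\frac{1}{4} \right)}}{4} + \frac{5 \sin{\left(\frac{7}{4} \right)}}{4}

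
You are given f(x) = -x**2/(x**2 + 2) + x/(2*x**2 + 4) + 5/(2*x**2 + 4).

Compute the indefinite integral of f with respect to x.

The integrand splits into summands that can be handled one at a time.
Check: d/dx[-x + log(x**2 + 2)/4 + 9*sqrt(2)*atan(sqrt(2)*x/2)/4] = (-2*x**2 + x + 5)/(2*x**2 + 4), which equals f(x).

F(x) = -x + log(x**2 + 2)/4 + 9*sqrt(2)*atan(sqrt(2)*x/2)/4 + C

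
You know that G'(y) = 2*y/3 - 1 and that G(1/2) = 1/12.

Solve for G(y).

Check a candidate G(y) by differentiating: d/dy[G] must match the given G'(y).
A general antiderivative is y**2/3 - y + C.
The condition gives C = 1/12 - (-5/12) = 1/2.
So G(y) = (2*y**2 - 6*y + 3)/6.
Check: d/dy[(2*y**2 - 6*y + 3)/6] = 2*y/3 - 1 = G'(y).

G(y) = (2*y**2 - 6*y + 3)/6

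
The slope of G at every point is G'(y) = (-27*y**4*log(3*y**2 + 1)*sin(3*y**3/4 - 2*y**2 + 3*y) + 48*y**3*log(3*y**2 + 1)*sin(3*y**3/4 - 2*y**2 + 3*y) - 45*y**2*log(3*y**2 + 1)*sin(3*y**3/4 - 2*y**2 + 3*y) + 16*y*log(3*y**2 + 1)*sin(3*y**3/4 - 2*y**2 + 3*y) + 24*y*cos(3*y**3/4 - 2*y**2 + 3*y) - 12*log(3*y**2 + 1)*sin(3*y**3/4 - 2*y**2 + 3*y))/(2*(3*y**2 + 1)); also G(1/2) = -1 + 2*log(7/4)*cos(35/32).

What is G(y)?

G(y) = 2*log(3*y**2 + 1)*cos(3*y**3/4 - 2*y**2 + 3*y) - 1

Recognize the product-rule pattern: G'(y) = u'v + uv' with u = 2*cos(3*y**3/4 - 2*y**2 + 3*y), v = log(3*y**2 + 1), so integration by parts undoes it.
A general antiderivative is 2*log(3*y**2 + 1)*cos(3*y**3/4 - 2*y**2 + 3*y) + C.
The condition gives C = -1 + 2*log(7/4)*cos(35/32) - (2*log(7/4)*cos(35/32)) = -1.
So G(y) = 2*log(3*y**2 + 1)*cos(3*y**3/4 - 2*y**2 + 3*y) - 1.
Check: d/dy[2*log(3*y**2 + 1)*cos(3*y**3/4 - 2*y**2 + 3*y) - 1] = (-27*y**4*log(3*y**2 + 1)*sin(3*y**3/4 - 2*y**2 + 3*y) + 48*y**3*log(3*y**2 + 1)*sin(3*y**3/4 - 2*y**2 + 3*y) - 45*y**2*log(3*y**2 + 1)*sin(3*y**3/4 - 2*y**2 + 3*y) + 16*y*log(3*y**2 + 1)*sin(3*y**3/4 - 2*y**2 + 3*y) + 24*y*cos(3*y**3/4 - 2*y**2 + 3*y) - 12*log(3*y**2 + 1)*sin(3*y**3/4 - 2*y**2 + 3*y))/(6*y**2 + 2), which equals G'(y).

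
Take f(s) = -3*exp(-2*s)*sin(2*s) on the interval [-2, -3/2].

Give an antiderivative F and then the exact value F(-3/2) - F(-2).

Antiderivative: F(s) = 3*exp(-2*s)*sin(2*s)/4 + 3*exp(-2*s)*cos(2*s)/4; value = 3*exp(4)*sin(4)/4 + 3*exp(3)*cos(3)/4 - 3*exp(3)*sin(3)/4 - 3*exp(4)*cos(4)/4

A first test for any F(s): its s-derivative must equal f(s) identically.
F(s) = 3*exp(-2*s)*sin(2*s)/4 + 3*exp(-2*s)*cos(2*s)/4 is an antiderivative of f.
Check: d/ds[3*exp(-2*s)*sin(2*s)/4 + 3*exp(-2*s)*cos(2*s)/4] = -3*exp(-2*s)*sin(2*s) = f(s).
F(-3/2) = 3*exp(3)*cos(3)/4 - 3*exp(3)*sin(3)/4; F(-2) = 3*exp(4)*cos(4)/4 - 3*exp(4)*sin(4)/4.
Integral = F(-3/2) - F(-2) = 3*exp(4)*sin(4)/4 + 3*exp(3)*cos(3)/4 - 3*exp(3)*sin(3)/4 - 3*exp(4)*cos(4)/4.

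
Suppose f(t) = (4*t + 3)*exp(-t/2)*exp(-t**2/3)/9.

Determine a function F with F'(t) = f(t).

f matches the chain-rule pattern g'(h)*h' with inner function h(t) = -t**2/3 - t/2; substituting u = h(t) collapses the integral.
Check: d/dt[-2*exp(-t/2)*exp(-t**2/3)/3] = (4*t + 3)*exp(-t/2)*exp(-t**2/3)/9 = f(t).

An antiderivative is F(t) = -2*exp(-t/2)*exp(-t**2/3)/3.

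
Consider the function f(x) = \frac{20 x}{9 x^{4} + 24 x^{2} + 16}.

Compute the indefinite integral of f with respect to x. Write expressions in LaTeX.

f matches the chain-rule pattern g'(h)*h' with inner function h(x) = \frac{3 x^{2}}{2} + 2; substituting u = h(x) collapses the integral.
Check: d/dx[- \frac{10}{9 x^{2} + 12}] = \frac{20 x}{9 x^{4} + 24 x^{2} + 16} = f(x).

F(x) = - \frac{10}{9 x^{2} + 12} + C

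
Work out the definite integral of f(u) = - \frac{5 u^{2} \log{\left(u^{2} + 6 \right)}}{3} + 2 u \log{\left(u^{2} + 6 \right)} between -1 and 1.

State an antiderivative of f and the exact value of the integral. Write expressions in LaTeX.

Antiderivative: F(u) = - \frac{5 u^{3} \log{\left(u^{2} + 6 \right)}}{9} + \frac{10 u^{3}}{27} + u^{2} \log{\left(u^{2} + 6 \right)} - u^{2} - \frac{20 u}{3} + 6 \log{\left(u^{2} + 6 \right)} + \frac{20 \sqrt{6} \operatorname{atan}{\left(\frac{\sqrt{6} u}{6} \right)}}{3}; value = - \frac{340}{27} - \frac{10 \log{\left(7 \right)}}{9} + \frac{40 \sqrt{6} \operatorname{atan}{\left(\frac{\sqrt{6}}{6} \right)}}{3}

Integrate term by term and add the pieces.
F(u) = - \frac{5 u^{3} \log{\left(u^{2} + 6 \right)}}{9} + \frac{10 u^{3}}{27} + u^{2} \log{\left(u^{2} + 6 \right)} - u^{2} - \frac{20 u}{3} + 6 \log{\left(u^{2} + 6 \right)} + \frac{20 \sqrt{6} \operatorname{atan}{\left(\frac{\sqrt{6} u}{6} \right)}}{3} is an antiderivative of f.
Check: d/du[- \frac{5 u^{3} \log{\left(u^{2} + 6 \right)}}{9} + \frac{10 u^{3}}{27} + u^{2} \log{\left(u^{2} + 6 \right)} - u^{2} - \frac{20 u}{3} + 6 \log{\left(u^{2} + 6 \right)} + \frac{20 \sqrt{6} \operatorname{atan}{\left(\frac{\sqrt{6} u}{6} \right)}}{3}] = - \frac{5 u^{2} \log{\left(u^{2} + 6 \right)}}{3} + 2 u \log{\left(u^{2} + 6 \right)} = f(u).
F(1) = - \frac{197}{27} + \frac{20 \sqrt{6} \operatorname{atan}{\left(\frac{\sqrt{6}}{6} \right)}}{3} + \frac{58 \log{\left(7 \right)}}{9}; F(-1) = - \frac{20 \sqrt{6} \operatorname{atan}{\left(\frac{\sqrt{6}}{6} \right)}}{3} + \frac{143}{27} + \frac{68 \log{\left(7 \right)}}{9}.
Integral = F(1) - F(-1) = - \frac{340}{27} - \frac{10 \log{\left(7 \right)}}{9} + \frac{40 \sqrt{6} \operatorname{atan}{\left(\frac{\sqrt{6}}{6} \right)}}{3}.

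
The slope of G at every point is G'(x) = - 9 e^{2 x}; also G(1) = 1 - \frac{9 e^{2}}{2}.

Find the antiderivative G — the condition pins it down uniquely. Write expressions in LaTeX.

A candidate passes only if d/dx[G] lands on the given G'(x) exactly.
A general antiderivative is - \frac{9 e^{2 x}}{2} + C.
The condition gives C = 1 - \frac{9 e^{2}}{2} - (- \frac{9 e^{2}}{2}) = 1.
So G(x) = 1 - \frac{9 e^{2 x}}{2}.
Check: d/dx[1 - \frac{9 e^{2 x}}{2}] = - 9 e^{2 x} = G'(x).

G(x) = 1 - \frac{9 e^{2 x}}{2}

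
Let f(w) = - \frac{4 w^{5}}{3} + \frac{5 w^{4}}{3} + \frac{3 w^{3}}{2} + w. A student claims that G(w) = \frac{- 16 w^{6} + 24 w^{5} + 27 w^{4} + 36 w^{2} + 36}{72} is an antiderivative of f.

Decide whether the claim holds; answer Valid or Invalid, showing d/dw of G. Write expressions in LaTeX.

d/dw[G] = - \frac{4 w^{5}}{3} + \frac{5 w^{4}}{3} + \frac{3 w^{3}}{2} + w
This equals f(w) exactly, so the claim holds.

Valid: G'(w) = f(w).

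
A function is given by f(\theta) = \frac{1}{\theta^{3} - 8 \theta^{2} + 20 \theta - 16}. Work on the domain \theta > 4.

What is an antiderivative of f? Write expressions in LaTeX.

Factor the denominator (\left(\theta - 4\right) \left(\theta - 2\right)^{2}) and decompose: f = - \frac{1}{4 \left(\theta - 2\right)} - \frac{1}{2 \left(\theta - 2\right)^{2}} + \frac{1}{4 \left(\theta - 4\right)}; each piece integrates to a log, atan, or power term.
Check: d/d\theta[\frac{\log{\left(\theta - 4 \right)}}{4} - \frac{\log{\left(\theta - 2 \right)}}{4} + \frac{1}{2 \theta - 4}] = \frac{1}{\theta^{3} - 8 \theta^{2} + 20 \theta - 16} = f(\theta).

An antiderivative is F(\theta) = \frac{\log{\left(\theta - 4 \right)}}{4} - \frac{\log{\left(\theta - 2 \right)}}{4} + \frac{1}{2 \theta - 4}.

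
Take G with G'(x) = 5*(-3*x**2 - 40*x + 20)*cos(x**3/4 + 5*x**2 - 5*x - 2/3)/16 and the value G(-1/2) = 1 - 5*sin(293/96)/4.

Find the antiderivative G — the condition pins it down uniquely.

G(x) = 1 - 5*sin(x**3/4 + 5*x**2 - 5*x - 2/3)/4

G'(x) matches the chain-rule pattern g'(h)*h' with inner function h(x) = x**3/4 + 5*x**2 - 5*x - 2/3; substituting u = h(x) collapses the integral.
A general antiderivative is -5*sin(x**3/4 + 5*x**2 - 5*x - 2/3)/4 + C.
The condition gives C = 1 - 5*sin(293/96)/4 - (-5*sin(293/96)/4) = 1.
So G(x) = 1 - 5*sin(x**3/4 + 5*x**2 - 5*x - 2/3)/4.
Check: d/dx[1 - 5*sin(x**3/4 + 5*x**2 - 5*x - 2/3)/4] = -15*x**2*cos(x**3/4 + 5*x**2 - 5*x - 2/3)/16 - 25*x*cos(x**3/4 + 5*x**2 - 5*x - 2/3)/2 + 25*cos(x**3/4 + 5*x**2 - 5*x - 2/3)/4, which equals G'(x).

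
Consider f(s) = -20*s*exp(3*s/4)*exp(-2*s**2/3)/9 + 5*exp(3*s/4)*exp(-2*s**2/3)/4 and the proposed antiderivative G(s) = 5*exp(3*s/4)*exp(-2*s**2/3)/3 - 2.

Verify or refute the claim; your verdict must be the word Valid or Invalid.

Valid - differentiating G returns exactly f.

d/ds[G] = (-80*s*exp(3*s/4) + 45*exp(3*s/4))*exp(-2*s**2/3)/36
This equals f(s) exactly, so the claim holds.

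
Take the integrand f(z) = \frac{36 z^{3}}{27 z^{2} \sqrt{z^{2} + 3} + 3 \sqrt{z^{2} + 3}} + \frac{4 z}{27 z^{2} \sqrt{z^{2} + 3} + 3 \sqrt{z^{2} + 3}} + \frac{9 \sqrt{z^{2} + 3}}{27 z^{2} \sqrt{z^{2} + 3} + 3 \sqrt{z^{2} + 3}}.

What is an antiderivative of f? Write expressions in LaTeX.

Integrate term by term and add the pieces.
Check: d/dz[\frac{4 \sqrt{z^{2} + 3}}{3} + \operatorname{atan}{\left(3 z \right)}] = \frac{36 z^{3} + 4 z + 9 \sqrt{z^{2} + 3}}{27 z^{2} \sqrt{z^{2} + 3} + 3 \sqrt{z^{2} + 3}}, which equals f(z).

An antiderivative is F(z) = \frac{4 \sqrt{z^{2} + 3}}{3} + \operatorname{atan}{\left(3 z \right)}.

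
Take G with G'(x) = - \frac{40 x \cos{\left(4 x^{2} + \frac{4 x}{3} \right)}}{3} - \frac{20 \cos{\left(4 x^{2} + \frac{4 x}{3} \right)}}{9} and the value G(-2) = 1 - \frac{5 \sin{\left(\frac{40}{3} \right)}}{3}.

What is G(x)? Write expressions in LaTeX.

G(x) = - \frac{5 \sin{\left(4 x^{2} + \frac{4 x}{3} \right)} - 3}{3}

G'(x) matches the chain-rule pattern g'(h)*h' with inner function h(x) = 4 x^{2} + \frac{4 x}{3}; substituting u = h(x) collapses the integral.
A general antiderivative is - \frac{5 \sin{\left(4 x^{2} + \frac{4 x}{3} \right)}}{3} + C.
The condition gives C = 1 - \frac{5 \sin{\left(\frac{40}{3} \right)}}{3} - (- \frac{5 \sin{\left(\frac{40}{3} \right)}}{3}) = 1.
So G(x) = - \frac{5 \sin{\left(4 x^{2} + \frac{4 x}{3} \right)} - 3}{3}.
Check: d/dx[- \frac{5 \sin{\left(4 x^{2} + \frac{4 x}{3} \right)} - 3}{3}] = - \frac{40 x \cos{\left(4 x^{2} + \frac{4 x}{3} \right)}}{3} - \frac{20 \cos{\left(4 x^{2} + \frac{4 x}{3} \right)}}{9} = G'(x).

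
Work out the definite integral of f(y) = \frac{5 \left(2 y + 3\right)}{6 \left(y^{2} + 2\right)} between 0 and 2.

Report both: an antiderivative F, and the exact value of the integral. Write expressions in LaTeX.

Antiderivative: F(y) = \frac{5 \log{\left(y^{2} + 2 \right)}}{6} + \frac{5 \sqrt{2} \operatorname{atan}{\left(\frac{\sqrt{2} y}{2} \right)}}{4}; value = - \frac{5 \log{\left(2 \right)}}{6} + \frac{5 \log{\left(6 \right)}}{6} + \frac{5 \sqrt{2} \operatorname{atan}{\left(\sqrt{2} \right)}}{4}

A first test for any F(y): its y-derivative must equal f(y) identically.
F(y) = \frac{5 \log{\left(y^{2} + 2 \right)}}{6} + \frac{5 \sqrt{2} \operatorname{atan}{\left(\frac{\sqrt{2} y}{2} \right)}}{4} is an antiderivative of f.
Check: d/dy[\frac{5 \log{\left(y^{2} + 2 \right)}}{6} + \frac{5 \sqrt{2} \operatorname{atan}{\left(\frac{\sqrt{2} y}{2} \right)}}{4}] = \frac{10 y + 15}{6 y^{2} + 12}, which equals f(y).
F(2) = \frac{5 \log{\left(6 \right)}}{6} + \frac{5 \sqrt{2} \operatorname{atan}{\left(\sqrt{2} \right)}}{4}; F(0) = \frac{5 \log{\left(2 \right)}}{6}.
Integral = F(2) - F(0) = - \frac{5 \log{\left(2 \right)}}{6} + \frac{5 \log{\left(6 \right)}}{6} + \frac{5 \sqrt{2} \operatorname{atan}{\left(\sqrt{2} \right)}}{4}.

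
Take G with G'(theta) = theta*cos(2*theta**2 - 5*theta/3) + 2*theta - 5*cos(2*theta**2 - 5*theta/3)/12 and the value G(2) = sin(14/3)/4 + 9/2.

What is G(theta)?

The integrand splits into summands that can be handled one at a time.
A general antiderivative is theta**2 + sin(2*theta**2 - 5*theta/3)/4 + C.
The condition gives C = sin(14/3)/4 + 9/2 - (sin(14/3)/4 + 4) = 1/2.
So G(theta) = theta**2 + sin(2*theta**2 - 5*theta/3)/4 + 1/2.
Check: d/dtheta[theta**2 + sin(2*theta**2 - 5*theta/3)/4 + 1/2] = theta*cos(2*theta**2 - 5*theta/3) + 2*theta - 5*cos(2*theta**2 - 5*theta/3)/12 = G'(theta).

G(theta) = theta**2 + sin(2*theta**2 - 5*theta/3)/4 + 1/2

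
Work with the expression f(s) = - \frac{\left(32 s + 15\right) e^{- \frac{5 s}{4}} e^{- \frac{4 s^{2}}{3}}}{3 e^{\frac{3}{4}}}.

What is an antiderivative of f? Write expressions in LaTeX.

An antiderivative is F(s) = \frac{4 e^{- \frac{5 s}{4}} e^{- \frac{4 s^{2}}{3}}}{e^{\frac{3}{4}}}.

The substitution u = - \frac{4 s^{2}}{3} - \frac{5 s}{4} - \frac{3}{4} works: f is exactly (dF/du)*(du/ds) for that inner function.
Check: d/ds[\frac{4 e^{- \frac{5 s}{4}} e^{- \frac{4 s^{2}}{3}}}{e^{\frac{3}{4}}}] = \frac{\left(- 32 s - 15\right) e^{- \frac{5 s}{4}} e^{- \frac{4 s^{2}}{3}}}{3 e^{\frac{3}{4}}}, which equals f(s).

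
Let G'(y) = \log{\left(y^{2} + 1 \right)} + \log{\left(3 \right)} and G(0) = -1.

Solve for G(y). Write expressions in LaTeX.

G(y) = y \log{\left(3 y^{2} + 3 \right)} - 2 y + 2 \operatorname{atan}{\left(y \right)} - 1

Recover the given G'(y) by differentiating a candidate G(y); any mismatch rules it out.
A general antiderivative is y \log{\left(3 y^{2} + 3 \right)} - 2 y + 2 \operatorname{atan}{\left(y \right)} + C.
The condition gives C = -1 - (0) = -1.
So G(y) = y \log{\left(3 y^{2} + 3 \right)} - 2 y + 2 \operatorname{atan}{\left(y \right)} - 1.
Check: d/dy[y \log{\left(3 y^{2} + 3 \right)} - 2 y + 2 \operatorname{atan}{\left(y \right)} - 1] = \log{\left(y^{2} + 1 \right)} + \log{\left(3 \right)} = G'(y).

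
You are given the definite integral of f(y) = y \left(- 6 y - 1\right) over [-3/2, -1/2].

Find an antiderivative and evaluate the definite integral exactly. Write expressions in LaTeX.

Antiderivative: F(y) = - \frac{y^{2} \left(4 y + 1\right)}{2}; value = - \frac{11}{2}

An antiderivative F(y) passes only if d/dy[F] lands on f(y) exactly.
F(y) = - \frac{y^{2} \left(4 y + 1\right)}{2} is an antiderivative of f.
Check: d/dy[- \frac{y^{2} \left(4 y + 1\right)}{2}] = - 6 y^{2} - y, which equals f(y).
F(-1/2) = \frac{1}{8}; F(-3/2) = \frac{45}{8}.
Integral = F(-1/2) - F(-3/2) = - \frac{11}{2}.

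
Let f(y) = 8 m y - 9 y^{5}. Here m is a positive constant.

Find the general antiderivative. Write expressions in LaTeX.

The integrand splits into summands that can be handled one at a time.
Check: d/dy[4 m y^{2} - \frac{3 y^{6}}{2}] = 8 m y - 9 y^{5} = f(y).

F(y) = 4 m y^{2} - \frac{3 y^{6}}{2} + C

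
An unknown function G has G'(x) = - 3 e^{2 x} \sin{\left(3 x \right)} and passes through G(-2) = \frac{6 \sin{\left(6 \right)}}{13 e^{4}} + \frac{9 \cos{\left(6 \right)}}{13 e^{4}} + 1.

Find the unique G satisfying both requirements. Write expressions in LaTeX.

G(x) = - \frac{6 e^{2 x} \sin{\left(3 x \right)}}{13} + \frac{9 e^{2 x} \cos{\left(3 x \right)}}{13} + 1

Any candidate G(x) must reproduce the stated G'(x) exactly.
A general antiderivative is - \frac{6 e^{2 x} \sin{\left(3 x \right)}}{13} + \frac{9 e^{2 x} \cos{\left(3 x \right)}}{13} + C.
The condition gives C = \frac{6 \sin{\left(6 \right)}}{13 e^{4}} + \frac{9 \cos{\left(6 \right)}}{13 e^{4}} + 1 - (\frac{6 \sin{\left(6 \right)}}{13 e^{4}} + \frac{9 \cos{\left(6 \right)}}{13 e^{4}}) = 1.
So G(x) = - \frac{6 e^{2 x} \sin{\left(3 x \right)}}{13} + \frac{9 e^{2 x} \cos{\left(3 x \right)}}{13} + 1.
Check: d/dx[- \frac{6 e^{2 x} \sin{\left(3 x \right)}}{13} + \frac{9 e^{2 x} \cos{\left(3 x \right)}}{13} + 1] = - 3 e^{2 x} \sin{\left(3 x \right)} = G'(x).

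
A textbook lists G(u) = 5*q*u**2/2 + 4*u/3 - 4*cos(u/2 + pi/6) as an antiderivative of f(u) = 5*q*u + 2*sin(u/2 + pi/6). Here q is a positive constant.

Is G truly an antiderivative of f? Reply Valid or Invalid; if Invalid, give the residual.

Invalid: d/du[G] - f = 4/3, which is not 0.

d/du[G] = 5*q*u + 2*sin(u/2 + pi/6) + 4/3
d/du[G] - f(u) = 4/3 != 0.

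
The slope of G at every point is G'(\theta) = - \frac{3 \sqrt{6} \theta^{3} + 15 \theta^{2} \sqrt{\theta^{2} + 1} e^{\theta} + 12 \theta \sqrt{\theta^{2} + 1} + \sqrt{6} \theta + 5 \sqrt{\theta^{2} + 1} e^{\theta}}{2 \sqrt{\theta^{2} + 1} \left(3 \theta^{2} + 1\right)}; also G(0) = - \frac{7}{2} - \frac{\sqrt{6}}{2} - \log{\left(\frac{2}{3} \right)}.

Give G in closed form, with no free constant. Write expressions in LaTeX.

Since d/d\theta undoes antidifferentiation here, G(\theta) must give back the stated G'(\theta).
A general antiderivative is - \sqrt{\frac{3 \theta^{2}}{2} + \frac{3}{2}} - \frac{5 e^{\theta}}{2} - \log{\left(2 \theta^{2} + \frac{2}{3} \right)} + C.
The condition gives C = - \frac{7}{2} - \frac{\sqrt{6}}{2} - \log{\left(\frac{2}{3} \right)} - (- \frac{5}{2} - \frac{\sqrt{6}}{2} - \log{\left(\frac{2}{3} \right)}) = -1.
So G(\theta) = - \sqrt{\frac{3 \theta^{2}}{2} + \frac{3}{2}} - \frac{5 e^{\theta}}{2} - \log{\left(2 \theta^{2} + \frac{2}{3} \right)} - 1.
Check: d/d\theta[- \sqrt{\frac{3 \theta^{2}}{2} + \frac{3}{2}} - \frac{5 e^{\theta}}{2} - \log{\left(2 \theta^{2} + \frac{2}{3} \right)} - 1] = \frac{- 3 \sqrt{6} \theta^{3} - 15 \theta^{2} \sqrt{\theta^{2} + 1} e^{\theta} - 12 \theta \sqrt{\theta^{2} + 1} - \sqrt{6} \theta - 5 \sqrt{\theta^{2} + 1} e^{\theta}}{6 \theta^{2} \sqrt{\theta^{2} + 1} + 2 \sqrt{\theta^{2} + 1}}, which equals G'(\theta).

G(\theta) = - \sqrt{\frac{3 \theta^{2}}{2} + \frac{3}{2}} - \frac{5 e^{\theta}}{2} - \log{\left(2 \theta^{2} + \frac{2}{3} \right)} - 1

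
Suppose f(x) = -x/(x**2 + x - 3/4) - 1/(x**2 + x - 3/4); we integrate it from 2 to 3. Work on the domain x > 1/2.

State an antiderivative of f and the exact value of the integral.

Antiderivative: F(x) = -3*log(x - 1/2)/4 - log(x + 3/2)/4; value = -3*log(5/2)/4 - log(9/2)/4 + 3*log(3/2)/4 + log(7/2)/4

Factor the denominator ((2*x - 1)*(2*x + 3)) and decompose: f = -1/(2*(2*x + 3)) - 3/(2*(2*x - 1)); each piece integrates to a log, atan, or power term.
F(x) = -3*log(x - 1/2)/4 - log(x + 3/2)/4 is an antiderivative of f.
Check: d/dx[-3*log(x - 1/2)/4 - log(x + 3/2)/4] = (-4*x - 4)/(4*x**2 + 4*x - 3), which equals f(x).
F(3) = -3*log(5/2)/4 - log(9/2)/4; F(2) = -log(7/2)/4 - 3*log(3/2)/4.
Integral = F(3) - F(2) = -3*log(5/2)/4 - log(9/2)/4 + 3*log(3/2)/4 + log(7/2)/4.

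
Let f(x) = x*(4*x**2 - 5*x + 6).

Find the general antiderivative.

Differentiate the proposed F(x) back; it has to land on f(x) exactly.
Check: d/dx[(3*x**4 - 5*x**3 + 9*x**2 + 2)/3] = 4*x**3 - 5*x**2 + 6*x, which equals f(x).

F(x) = (3*x**4 - 5*x**3 + 9*x**2 + 2)/3 + C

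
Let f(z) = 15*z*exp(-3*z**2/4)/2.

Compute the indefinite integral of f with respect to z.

F(z) = -5*exp(-3*z**2/4) + C

The substitution u = -3*z**2/4 works: f is exactly (dF/du)*(du/dz) for that inner function.
Check: d/dz[-5*exp(-3*z**2/4)] = 15*z*exp(-3*z**2/4)/2 = f(z).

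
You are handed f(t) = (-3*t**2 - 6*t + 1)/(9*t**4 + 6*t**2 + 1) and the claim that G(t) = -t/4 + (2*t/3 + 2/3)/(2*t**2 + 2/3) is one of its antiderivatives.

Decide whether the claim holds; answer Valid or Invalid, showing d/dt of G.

d/dt[G] = (-9*t**4 - 18*t**2 - 24*t + 3)/(36*t**4 + 24*t**2 + 4)
d/dt[G] - f(t) = -1/4 != 0.

Invalid: d/dt[G] - f = -1/4, which is not 0.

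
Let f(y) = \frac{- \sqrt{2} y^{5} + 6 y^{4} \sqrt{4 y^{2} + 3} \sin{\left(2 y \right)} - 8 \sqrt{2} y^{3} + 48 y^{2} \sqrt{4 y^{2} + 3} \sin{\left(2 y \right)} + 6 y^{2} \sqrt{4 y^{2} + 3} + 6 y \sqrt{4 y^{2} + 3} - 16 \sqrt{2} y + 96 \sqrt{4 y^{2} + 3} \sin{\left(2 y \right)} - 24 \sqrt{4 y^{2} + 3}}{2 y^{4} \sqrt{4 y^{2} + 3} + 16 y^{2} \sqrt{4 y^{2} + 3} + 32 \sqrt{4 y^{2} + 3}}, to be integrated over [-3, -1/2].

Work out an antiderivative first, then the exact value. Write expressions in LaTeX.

Antiderivative: F(y) = \frac{- 24 y - \sqrt{2} \left(y^{2} + 4\right) \sqrt{4 y^{2} + 3} - 12 \left(y^{2} + 4\right) \cos{\left(2 y \right)} - 12}{8 \left(y^{2} + 4\right)}; value = - \frac{3 \cos{\left(1 \right)}}{2} - \frac{15}{26} - \frac{\sqrt{2}}{4} + \frac{\sqrt{78}}{8} + \frac{3 \cos{\left(6 \right)}}{2}

Check any antiderivative F(y) by computing F'(y) and comparing it with f(y).
F(y) = \frac{- 24 y - \sqrt{2} \left(y^{2} + 4\right) \sqrt{4 y^{2} + 3} - 12 \left(y^{2} + 4\right) \cos{\left(2 y \right)} - 12}{8 \left(y^{2} + 4\right)} is an antiderivative of f.
Check: d/dy[\frac{- 24 y - \sqrt{2} \left(y^{2} + 4\right) \sqrt{4 y^{2} + 3} - 12 \left(y^{2} + 4\right) \cos{\left(2 y \right)} - 12}{8 \left(y^{2} + 4\right)}] = \frac{- \sqrt{2} y^{5} + 6 y^{4} \sqrt{4 y^{2} + 3} \sin{\left(2 y \right)} - 8 \sqrt{2} y^{3} + 48 y^{2} \sqrt{4 y^{2} + 3} \sin{\left(2 y \right)} + 6 y^{2} \sqrt{4 y^{2} + 3} + 6 y \sqrt{4 y^{2} + 3} - 16 \sqrt{2} y + 96 \sqrt{4 y^{2} + 3} \sin{\left(2 y \right)} - 24 \sqrt{4 y^{2} + 3}}{2 y^{4} \sqrt{4 y^{2} + 3} + 16 y^{2} \sqrt{4 y^{2} + 3} + 32 \sqrt{4 y^{2} + 3}} = f(y).
F(-1/2) = - \frac{3 \cos{\left(1 \right)}}{2} - \frac{\sqrt{2}}{4}; F(-3) = - \frac{3 \cos{\left(6 \right)}}{2} - \frac{\sqrt{78}}{8} + \frac{15}{26}.
Integral = F(-1/2) - F(-3) = - \frac{3 \cos{\left(1 \right)}}{2} - \frac{15}{26} - \frac{\sqrt{2}}{4} + \frac{\sqrt{78}}{8} + \frac{3 \cos{\left(6 \right)}}{2}.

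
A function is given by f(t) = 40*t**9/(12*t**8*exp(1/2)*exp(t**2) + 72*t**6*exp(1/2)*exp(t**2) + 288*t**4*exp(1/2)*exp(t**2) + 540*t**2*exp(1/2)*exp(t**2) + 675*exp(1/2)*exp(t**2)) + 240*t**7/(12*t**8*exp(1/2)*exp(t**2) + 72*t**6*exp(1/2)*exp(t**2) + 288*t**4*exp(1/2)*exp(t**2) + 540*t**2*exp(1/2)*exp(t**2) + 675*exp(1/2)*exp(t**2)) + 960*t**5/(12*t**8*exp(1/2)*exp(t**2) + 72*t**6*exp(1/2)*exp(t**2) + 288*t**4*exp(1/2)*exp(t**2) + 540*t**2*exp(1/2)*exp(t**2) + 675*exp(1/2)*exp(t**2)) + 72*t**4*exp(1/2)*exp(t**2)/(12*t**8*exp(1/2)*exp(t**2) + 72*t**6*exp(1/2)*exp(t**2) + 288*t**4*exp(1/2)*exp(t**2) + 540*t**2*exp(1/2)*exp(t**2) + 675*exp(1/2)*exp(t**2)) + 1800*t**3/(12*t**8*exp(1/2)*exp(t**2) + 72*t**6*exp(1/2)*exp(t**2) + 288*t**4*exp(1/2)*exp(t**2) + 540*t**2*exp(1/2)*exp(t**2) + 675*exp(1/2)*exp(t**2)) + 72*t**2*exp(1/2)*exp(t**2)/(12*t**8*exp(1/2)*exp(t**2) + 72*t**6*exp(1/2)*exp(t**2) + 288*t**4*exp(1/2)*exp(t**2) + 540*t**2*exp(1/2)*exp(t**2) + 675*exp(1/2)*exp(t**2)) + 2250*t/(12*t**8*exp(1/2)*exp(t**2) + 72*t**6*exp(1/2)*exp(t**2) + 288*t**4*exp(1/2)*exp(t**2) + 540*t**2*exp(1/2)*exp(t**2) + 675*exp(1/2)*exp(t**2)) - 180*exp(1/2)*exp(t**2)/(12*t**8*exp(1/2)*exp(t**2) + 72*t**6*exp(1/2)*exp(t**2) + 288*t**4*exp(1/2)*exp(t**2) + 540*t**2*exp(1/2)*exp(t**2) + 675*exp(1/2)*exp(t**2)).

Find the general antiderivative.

F(t) = (-10*t**4 - 30*t**2 - 12*t*exp(1/2)*exp(t**2) - 75)/(6*t**4*exp(1/2)*exp(t**2) + 18*t**2*exp(1/2)*exp(t**2) + 45*exp(1/2)*exp(t**2)) + C

The integrand splits into summands that can be handled one at a time.
Check: d/dt[(-10*t**4 - 30*t**2 - 12*t*exp(1/2)*exp(t**2) - 75)/(6*t**4*exp(1/2)*exp(t**2) + 18*t**2*exp(1/2)*exp(t**2) + 45*exp(1/2)*exp(t**2))] = (40*t**9 + 240*t**7 + 960*t**5 + 72*t**4*exp(1/2)*exp(t**2) + 1800*t**3 + 72*t**2*exp(1/2)*exp(t**2) + 2250*t - 180*exp(1/2)*exp(t**2))/(12*t**8*exp(1/2)*exp(t**2) + 72*t**6*exp(1/2)*exp(t**2) + 288*t**4*exp(1/2)*exp(t**2) + 540*t**2*exp(1/2)*exp(t**2) + 675*exp(1/2)*exp(t**2)), which equals f(t).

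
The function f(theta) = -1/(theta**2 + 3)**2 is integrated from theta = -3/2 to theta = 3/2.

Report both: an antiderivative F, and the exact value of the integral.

Whatever form F(theta) takes, F'(theta) = f(theta) is non-negotiable.
F(theta) = (-sqrt(3)*theta**2*atan(sqrt(3)*theta/3) - 3*theta - 3*sqrt(3)*atan(sqrt(3)*theta/3))/(18*theta**2 + 54) is an antiderivative of f.
Check: d/dtheta[(-sqrt(3)*theta**2*atan(sqrt(3)*theta/3) - 3*theta - 3*sqrt(3)*atan(sqrt(3)*theta/3))/(18*theta**2 + 54)] = -1/(theta**4 + 6*theta**2 + 9), which equals f(theta).
F(3/2) = -sqrt(3)*atan(sqrt(3)/2)/18 - 1/21; F(-3/2) = 1/21 + sqrt(3)*atan(sqrt(3)/2)/18.
Integral = F(3/2) - F(-3/2) = -sqrt(3)*atan(sqrt(3)/2)/9 - 2/21.

Antiderivative: F(theta) = (-sqrt(3)*theta**2*atan(sqrt(3)*theta/3) - 3*theta - 3*sqrt(3)*atan(sqrt(3)*theta/3))/(18*theta**2 + 54); value = -sqrt(3)*atan(sqrt(3)/2)/9 - 2/21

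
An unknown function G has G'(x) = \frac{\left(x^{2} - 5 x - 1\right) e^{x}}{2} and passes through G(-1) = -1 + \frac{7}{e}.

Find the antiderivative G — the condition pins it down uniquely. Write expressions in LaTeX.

G(x) = \frac{\left(x^{2} - 7 x + 6\right) e^{x} - 2}{2}

G'(x) has the shape u'v + uv' for u = \frac{x^{2}}{2} - \frac{7 x}{2} + 3 and v = e^{x} — it is the derivative of the product u*v.
A general antiderivative is \frac{\left(x^{2} - 7 x + 6\right) e^{x}}{2} + C.
The condition gives C = -1 + \frac{7}{e} - (\frac{7}{e}) = -1.
So G(x) = \frac{\left(x^{2} - 7 x + 6\right) e^{x} - 2}{2}.
Check: d/dx[\frac{\left(x^{2} - 7 x + 6\right) e^{x} - 2}{2}] = \frac{x^{2} e^{x}}{2} - \frac{5 x e^{x}}{2} - \frac{e^{x}}{2}, which equals G'(x).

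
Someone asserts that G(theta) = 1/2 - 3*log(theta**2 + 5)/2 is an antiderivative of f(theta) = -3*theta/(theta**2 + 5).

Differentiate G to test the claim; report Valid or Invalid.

Valid: G'(theta) = f(theta).

d/dtheta[G] = -3*theta/(theta**2 + 5)
This equals f(theta) exactly, so the claim holds.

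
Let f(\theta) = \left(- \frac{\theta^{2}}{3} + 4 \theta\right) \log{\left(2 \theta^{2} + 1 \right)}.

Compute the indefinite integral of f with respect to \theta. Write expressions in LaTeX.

F(\theta) = \frac{4 \theta^{3} + 6 \theta^{2} \left(18 - \theta\right) \log{\left(2 \theta^{2} + 1 \right)} - 108 \theta^{2} - 6 \theta + 54 \log{\left(\theta^{2} + \frac{1}{2} \right)} + 3 \sqrt{2} \operatorname{atan}{\left(\sqrt{2} \theta \right)}}{54} + C

Since d/d\theta undoes antidifferentiation here, F'(\theta) = f(\theta) is required of F(\theta).
Check: d/d\theta[\frac{4 \theta^{3} + 6 \theta^{2} \left(18 - \theta\right) \log{\left(2 \theta^{2} + 1 \right)} - 108 \theta^{2} - 6 \theta + 54 \log{\left(\theta^{2} + \frac{1}{2} \right)} + 3 \sqrt{2} \operatorname{atan}{\left(\sqrt{2} \theta \right)}}{54}] = - \frac{\theta^{2} \log{\left(2 \theta^{2} + 1 \right)}}{3} + 4 \theta \log{\left(2 \theta^{2} + 1 \right)}, which equals f(\theta).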